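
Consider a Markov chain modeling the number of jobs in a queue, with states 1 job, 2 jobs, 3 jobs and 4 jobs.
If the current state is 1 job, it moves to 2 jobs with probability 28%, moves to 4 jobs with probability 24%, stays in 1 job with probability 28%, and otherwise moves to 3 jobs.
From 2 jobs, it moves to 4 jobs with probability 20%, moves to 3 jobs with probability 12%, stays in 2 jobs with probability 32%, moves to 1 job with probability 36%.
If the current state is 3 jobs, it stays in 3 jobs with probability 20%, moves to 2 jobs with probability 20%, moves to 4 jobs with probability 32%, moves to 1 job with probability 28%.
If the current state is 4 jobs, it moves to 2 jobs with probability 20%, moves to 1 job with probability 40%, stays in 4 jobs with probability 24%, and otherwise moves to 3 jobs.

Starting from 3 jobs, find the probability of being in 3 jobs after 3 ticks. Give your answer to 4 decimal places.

Propagate the distribution vector 3 ticks from 3 jobs.
After 0 ticks: (0.0000, 0.0000, 1.0000, 0.0000)
After 1 tick: (0.2800, 0.2000, 0.2000, 0.3200)
After 2 ticks: (0.3344, 0.2464, 0.1712, 0.2480)
After 3 ticks: (0.3295, 0.2563, 0.1704, 0.2438)
P(in 3 jobs after 3 ticks) = 0.1704

0.1704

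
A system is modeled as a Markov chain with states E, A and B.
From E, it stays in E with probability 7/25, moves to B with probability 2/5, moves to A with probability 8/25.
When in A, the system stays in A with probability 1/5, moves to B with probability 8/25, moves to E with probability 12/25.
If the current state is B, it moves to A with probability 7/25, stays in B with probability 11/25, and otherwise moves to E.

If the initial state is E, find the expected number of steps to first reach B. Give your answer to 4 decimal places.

Let t(s) be the expected number of steps to first reach B from state s, with t(B) = 0. Conditioning on the first step:
t(E) = 1 + 0.28·t(E) + 0.32·t(A)
t(A) = 1 + 0.48·t(E) + 0.2·t(A)
Solving: t(E) = 2.6515, t(A) = 2.8409.
Expected steps from E to B: 2.6515.

2.6515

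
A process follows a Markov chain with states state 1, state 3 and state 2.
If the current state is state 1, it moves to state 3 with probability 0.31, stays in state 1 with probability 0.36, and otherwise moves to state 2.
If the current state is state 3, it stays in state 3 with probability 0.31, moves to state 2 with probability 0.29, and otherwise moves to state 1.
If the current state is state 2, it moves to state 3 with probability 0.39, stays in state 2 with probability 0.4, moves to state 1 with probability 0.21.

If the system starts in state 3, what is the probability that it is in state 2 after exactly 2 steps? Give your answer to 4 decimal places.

Sum over the intermediate state after 1 step:
P = P(state 3→state 1)·P(state 1→state 2) + P(state 3→state 3)·P(state 3→state 2) + P(state 3→state 2)·P(state 2→state 2)
  = 0.4×0.33 + 0.31×0.29 + 0.29×0.4
  = 0.1320 + 0.0899 + 0.1160 = 0.3379

0.3379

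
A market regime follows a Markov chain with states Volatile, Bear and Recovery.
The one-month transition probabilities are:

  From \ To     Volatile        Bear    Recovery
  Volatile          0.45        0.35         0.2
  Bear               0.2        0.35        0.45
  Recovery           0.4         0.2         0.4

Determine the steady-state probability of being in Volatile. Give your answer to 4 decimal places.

0.3582

Let the stationary distribution be π with π = πP and π_1 + π_2 + π_3 = 1.
π_1 = 0.45·π_1 + 0.2·π_2 + 0.4·π_3
π_2 = 0.35·π_1 + 0.35·π_2 + 0.2·π_3
Solving with the normalization constraint gives π = (0.3582, 0.2985, 0.3433).
So the stationary probability of Volatile is 0.3582.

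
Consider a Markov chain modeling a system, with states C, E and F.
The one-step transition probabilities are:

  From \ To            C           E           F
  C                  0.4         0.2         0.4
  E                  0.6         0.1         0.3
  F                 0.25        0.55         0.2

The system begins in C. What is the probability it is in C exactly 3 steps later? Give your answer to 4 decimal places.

0.4190

Propagate the distribution vector 3 steps from C.
After 0 steps: (1.0000, 0.0000, 0.0000)
After 1 step: (0.4000, 0.2000, 0.4000)
After 2 steps: (0.3800, 0.3200, 0.3000)
After 3 steps: (0.4190, 0.2730, 0.3080)
P(in C after 3 steps) = 0.4190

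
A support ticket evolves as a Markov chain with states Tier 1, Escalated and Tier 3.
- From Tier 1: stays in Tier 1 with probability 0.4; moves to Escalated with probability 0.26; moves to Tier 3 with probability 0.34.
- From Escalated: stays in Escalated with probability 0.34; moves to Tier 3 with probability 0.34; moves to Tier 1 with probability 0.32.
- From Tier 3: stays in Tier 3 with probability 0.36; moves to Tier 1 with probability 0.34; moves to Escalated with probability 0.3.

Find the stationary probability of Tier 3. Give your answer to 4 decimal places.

0.3469

Let the stationary distribution be π with π = πP and π_1 + π_2 + π_3 = 1.
π_1 = 0.4·π_1 + 0.32·π_2 + 0.34·π_3
π_2 = 0.26·π_1 + 0.34·π_2 + 0.3·π_3
Solving with the normalization constraint gives π = (0.3554, 0.2977, 0.3469).
So the stationary probability of Tier 3 is 0.3469.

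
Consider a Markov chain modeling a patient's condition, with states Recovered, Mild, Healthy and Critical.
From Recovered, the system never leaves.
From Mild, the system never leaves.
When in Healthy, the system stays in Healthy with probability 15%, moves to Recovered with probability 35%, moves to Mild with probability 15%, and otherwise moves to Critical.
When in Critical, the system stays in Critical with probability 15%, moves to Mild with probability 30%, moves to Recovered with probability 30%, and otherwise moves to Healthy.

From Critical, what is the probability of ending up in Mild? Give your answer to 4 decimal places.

0.4606

Let h(s) be the probability of absorption at Mild starting from transient state s. Then h(Mild) = 1 and h(Recovered) = 0. By first-step analysis:
h(Healthy) = 0.35·0 + 0.15·1 + 0.15·h(Healthy) + 0.35·h(Critical)
h(Critical) = 0.3·0 + 0.3·1 + 0.25·h(Healthy) + 0.15·h(Critical)
Solving: h(Healthy) = 0.3661, h(Critical) = 0.4606.
Starting from Critical, the probability is 0.4606.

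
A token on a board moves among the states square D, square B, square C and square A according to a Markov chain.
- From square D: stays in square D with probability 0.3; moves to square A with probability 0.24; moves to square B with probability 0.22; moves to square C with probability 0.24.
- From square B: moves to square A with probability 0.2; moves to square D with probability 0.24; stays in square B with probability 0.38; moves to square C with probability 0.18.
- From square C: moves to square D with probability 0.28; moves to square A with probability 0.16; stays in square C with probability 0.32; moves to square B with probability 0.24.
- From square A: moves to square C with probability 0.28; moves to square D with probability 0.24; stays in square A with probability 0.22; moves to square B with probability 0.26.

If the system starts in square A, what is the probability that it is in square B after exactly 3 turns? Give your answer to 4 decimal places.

0.2774

Propagate the distribution vector 3 turns from square A.
After 0 turns: (0.0000, 0.0000, 0.0000, 1.0000)
After 1 turn: (0.2400, 0.2600, 0.2800, 0.2200)
After 2 turns: (0.2656, 0.2760, 0.2556, 0.2028)
After 3 turns: (0.2662, 0.2774, 0.2520, 0.2045)
P(in square B after 3 turns) = 0.2774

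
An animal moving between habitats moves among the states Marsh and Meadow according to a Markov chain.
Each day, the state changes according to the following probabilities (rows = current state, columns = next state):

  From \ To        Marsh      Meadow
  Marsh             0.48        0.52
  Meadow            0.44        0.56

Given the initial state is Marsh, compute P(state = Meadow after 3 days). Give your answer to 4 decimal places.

Propagate the distribution vector 3 days from Marsh.
After 0 days: (1.0000, 0.0000)
After 1 day: (0.4800, 0.5200)
After 2 days: (0.4592, 0.5408)
After 3 days: (0.4584, 0.5416)
P(in Meadow after 3 days) = 0.5416

0.5416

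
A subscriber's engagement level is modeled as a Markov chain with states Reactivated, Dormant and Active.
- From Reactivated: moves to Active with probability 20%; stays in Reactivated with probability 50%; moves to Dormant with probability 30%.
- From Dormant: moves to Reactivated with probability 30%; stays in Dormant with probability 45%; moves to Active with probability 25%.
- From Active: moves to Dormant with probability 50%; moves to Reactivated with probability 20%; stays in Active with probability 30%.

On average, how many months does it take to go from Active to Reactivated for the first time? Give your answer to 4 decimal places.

Let t(s) be the expected number of months to first reach Reactivated from state s, with t(Reactivated) = 0. Conditioning on the first month:
t(Dormant) = 1 + 0.45·t(Dormant) + 0.25·t(Active)
t(Active) = 1 + 0.5·t(Dormant) + 0.3·t(Active)
Solving: t(Dormant) = 3.6538, t(Active) = 4.0385.
Expected months from Active to Reactivated: 4.0385.

4.0385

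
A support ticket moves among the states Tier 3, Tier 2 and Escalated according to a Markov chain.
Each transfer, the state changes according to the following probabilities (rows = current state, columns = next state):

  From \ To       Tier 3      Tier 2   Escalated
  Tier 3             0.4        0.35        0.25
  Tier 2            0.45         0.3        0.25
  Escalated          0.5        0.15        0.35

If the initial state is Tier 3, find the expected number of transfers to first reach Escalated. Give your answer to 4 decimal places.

4.0000

Let t(s) be the expected number of transfers to first reach Escalated from state s, with t(Escalated) = 0. Conditioning on the first transfer:
t(Tier 3) = 1 + 0.4·t(Tier 3) + 0.35·t(Tier 2)
t(Tier 2) = 1 + 0.45·t(Tier 3) + 0.3·t(Tier 2)
Solving: t(Tier 3) = 4.0000, t(Tier 2) = 4.0000.
Expected transfers from Tier 3 to Escalated: 4.0000.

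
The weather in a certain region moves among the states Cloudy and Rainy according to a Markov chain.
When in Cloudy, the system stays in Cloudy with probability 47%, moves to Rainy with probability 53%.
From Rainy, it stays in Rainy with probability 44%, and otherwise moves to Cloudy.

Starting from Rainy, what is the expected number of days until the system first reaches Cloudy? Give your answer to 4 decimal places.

Let t(s) be the expected number of days to first reach Cloudy from state s, with t(Cloudy) = 0. Conditioning on the first day:
t(Rainy) = 1 + 0.44·t(Rainy)
Solving: t(Rainy) = 1.7857.
Expected days from Rainy to Cloudy: 1.7857.

1.7857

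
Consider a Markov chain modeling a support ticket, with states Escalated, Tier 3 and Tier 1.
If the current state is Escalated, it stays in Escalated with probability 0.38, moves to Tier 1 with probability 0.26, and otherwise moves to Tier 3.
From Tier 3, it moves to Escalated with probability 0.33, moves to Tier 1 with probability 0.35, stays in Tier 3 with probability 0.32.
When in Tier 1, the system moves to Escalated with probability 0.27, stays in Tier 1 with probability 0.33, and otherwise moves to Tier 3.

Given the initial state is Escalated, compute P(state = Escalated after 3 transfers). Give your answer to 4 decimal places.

0.3280

Propagate the distribution vector 3 transfers from Escalated.
After 0 transfers: (1.0000, 0.0000, 0.0000)
After 1 transfer: (0.3800, 0.3600, 0.2600)
After 2 transfers: (0.3334, 0.3560, 0.3106)
After 3 transfers: (0.3280, 0.3582, 0.3138)
P(in Escalated after 3 transfers) = 0.3280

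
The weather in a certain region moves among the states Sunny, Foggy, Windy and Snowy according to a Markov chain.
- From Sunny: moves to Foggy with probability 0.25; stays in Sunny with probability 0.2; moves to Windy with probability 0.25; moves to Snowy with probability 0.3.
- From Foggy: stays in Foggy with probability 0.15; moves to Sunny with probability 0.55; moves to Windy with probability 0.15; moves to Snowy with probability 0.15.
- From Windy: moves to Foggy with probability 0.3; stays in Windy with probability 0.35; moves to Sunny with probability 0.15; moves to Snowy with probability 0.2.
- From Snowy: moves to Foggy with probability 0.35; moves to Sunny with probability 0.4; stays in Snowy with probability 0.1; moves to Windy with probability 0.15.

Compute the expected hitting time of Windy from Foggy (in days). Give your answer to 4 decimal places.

Let t(s) be the expected number of days to first reach Windy from state s, with t(Windy) = 0. Conditioning on the first day:
t(Sunny) = 1 + 0.2·t(Sunny) + 0.25·t(Foggy) + 0.3·t(Snowy)
t(Foggy) = 1 + 0.55·t(Sunny) + 0.15·t(Foggy) + 0.15·t(Snowy)
t(Snowy) = 1 + 0.4·t(Sunny) + 0.35·t(Foggy) + 0.1·t(Snowy)
Solving: t(Sunny) = 4.9171, t(Foggy) = 5.3039, t(Snowy) = 5.3591.
Expected days from Foggy to Windy: 5.3039.

5.3039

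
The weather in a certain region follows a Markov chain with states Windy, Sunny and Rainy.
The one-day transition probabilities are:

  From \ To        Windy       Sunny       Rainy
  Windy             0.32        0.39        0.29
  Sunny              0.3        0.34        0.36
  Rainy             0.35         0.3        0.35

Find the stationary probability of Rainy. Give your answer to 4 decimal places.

0.3340

Let the stationary distribution be π with π = πP and π_1 + π_2 + π_3 = 1.
π_1 = 0.32·π_1 + 0.3·π_2 + 0.35·π_3
π_2 = 0.39·π_1 + 0.34·π_2 + 0.3·π_3
Solving with the normalization constraint gives π = (0.3232, 0.3428, 0.3340).
So the stationary probability of Rainy is 0.3340.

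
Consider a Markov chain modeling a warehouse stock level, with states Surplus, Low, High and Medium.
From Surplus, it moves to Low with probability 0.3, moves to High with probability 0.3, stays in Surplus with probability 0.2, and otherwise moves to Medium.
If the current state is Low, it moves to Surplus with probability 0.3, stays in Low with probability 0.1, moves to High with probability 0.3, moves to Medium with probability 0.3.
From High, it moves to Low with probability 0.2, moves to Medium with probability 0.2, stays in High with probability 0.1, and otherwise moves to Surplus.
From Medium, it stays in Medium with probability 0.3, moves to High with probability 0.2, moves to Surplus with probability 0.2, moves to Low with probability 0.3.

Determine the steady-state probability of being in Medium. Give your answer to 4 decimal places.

Let the stationary distribution be π with π = πP and π_1 + π_2 + π_3 + π_4 = 1.
π_1 = 0.2·π_1 + 0.3·π_2 + 0.5·π_3 + 0.2·π_4
π_2 = 0.3·π_1 + 0.1·π_2 + 0.2·π_3 + 0.3·π_4
π_3 = 0.3·π_1 + 0.3·π_2 + 0.1·π_3 + 0.2·π_4
Solving with the normalization constraint gives π = (0.2919, 0.2309, 0.2293, 0.2479).
So the stationary probability of Medium is 0.2479.

0.2479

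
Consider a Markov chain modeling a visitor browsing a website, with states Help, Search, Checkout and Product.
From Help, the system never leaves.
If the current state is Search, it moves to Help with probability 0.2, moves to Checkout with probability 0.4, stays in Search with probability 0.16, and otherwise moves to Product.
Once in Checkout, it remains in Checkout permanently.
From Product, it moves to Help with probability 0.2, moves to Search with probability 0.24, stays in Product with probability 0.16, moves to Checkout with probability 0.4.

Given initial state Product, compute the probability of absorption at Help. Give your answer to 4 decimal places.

Let h(s) be the probability of absorption at Help starting from transient state s. Then h(Help) = 1 and h(Checkout) = 0. By first-step analysis:
h(Search) = 0.2·1 + 0.16·h(Search) + 0.4·0 + 0.24·h(Product)
h(Product) = 0.2·1 + 0.24·h(Search) + 0.4·0 + 0.16·h(Product)
Solving: h(Search) = 0.3333, h(Product) = 0.3333.
Starting from Product, the probability is 0.3333.

0.3333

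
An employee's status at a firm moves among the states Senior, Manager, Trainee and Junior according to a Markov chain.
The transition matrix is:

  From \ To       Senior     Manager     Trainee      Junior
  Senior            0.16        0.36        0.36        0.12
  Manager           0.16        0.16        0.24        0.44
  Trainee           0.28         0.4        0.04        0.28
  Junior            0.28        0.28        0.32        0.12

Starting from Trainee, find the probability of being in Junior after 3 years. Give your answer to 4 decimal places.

Propagate the distribution vector 3 years from Trainee.
After 0 years: (0.0000, 0.0000, 1.0000, 0.0000)
After 1 year: (0.2800, 0.4000, 0.0400, 0.2800)
After 2 years: (0.1984, 0.2592, 0.2880, 0.2544)
After 3 years: (0.2251, 0.2993, 0.2266, 0.2490)
P(in Junior after 3 years) = 0.2490

0.2490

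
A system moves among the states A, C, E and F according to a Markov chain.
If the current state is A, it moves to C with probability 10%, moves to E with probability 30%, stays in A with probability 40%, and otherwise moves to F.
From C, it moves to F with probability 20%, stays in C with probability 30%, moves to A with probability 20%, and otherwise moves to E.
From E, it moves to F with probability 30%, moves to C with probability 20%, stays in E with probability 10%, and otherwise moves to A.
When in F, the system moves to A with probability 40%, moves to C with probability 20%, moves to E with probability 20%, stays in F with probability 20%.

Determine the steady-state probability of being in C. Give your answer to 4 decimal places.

0.1818

Let the stationary distribution be π with π = πP and π_1 + π_2 + π_3 + π_4 = 1.
π_1 = 0.4·π_1 + 0.2·π_2 + 0.4·π_3 + 0.4·π_4
π_2 = 0.1·π_1 + 0.3·π_2 + 0.2·π_3 + 0.2·π_4
π_3 = 0.3·π_1 + 0.3·π_2 + 0.1·π_3 + 0.2·π_4
Solving with the normalization constraint gives π = (0.3636, 0.1818, 0.2314, 0.2231).
So the stationary probability of C is 0.1818.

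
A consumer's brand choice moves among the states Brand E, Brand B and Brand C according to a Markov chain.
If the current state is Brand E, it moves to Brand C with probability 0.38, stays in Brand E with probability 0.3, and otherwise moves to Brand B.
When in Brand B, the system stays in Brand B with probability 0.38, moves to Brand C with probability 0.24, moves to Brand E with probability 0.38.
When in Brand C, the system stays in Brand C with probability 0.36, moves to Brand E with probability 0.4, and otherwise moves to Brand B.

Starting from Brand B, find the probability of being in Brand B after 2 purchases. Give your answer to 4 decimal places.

Sum over the intermediate state after 1 purchase:
P = P(Brand B→Brand E)·P(Brand E→Brand B) + P(Brand B→Brand B)·P(Brand B→Brand B) + P(Brand B→Brand C)·P(Brand C→Brand B)
  = 0.38×0.32 + 0.38×0.38 + 0.24×0.24
  = 0.1216 + 0.1444 + 0.0576 = 0.3236

0.3236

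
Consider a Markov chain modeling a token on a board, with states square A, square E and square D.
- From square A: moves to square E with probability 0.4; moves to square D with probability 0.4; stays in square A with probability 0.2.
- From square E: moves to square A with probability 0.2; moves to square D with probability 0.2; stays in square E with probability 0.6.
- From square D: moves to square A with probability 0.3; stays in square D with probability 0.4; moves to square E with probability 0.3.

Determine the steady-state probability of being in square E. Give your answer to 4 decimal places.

0.4615

Let the stationary distribution be π with π = πP and π_1 + π_2 + π_3 = 1.
π_1 = 0.2·π_1 + 0.2·π_2 + 0.3·π_3
π_2 = 0.4·π_1 + 0.6·π_2 + 0.3·π_3
Solving with the normalization constraint gives π = (0.2308, 0.4615, 0.3077).
So the stationary probability of square E is 0.4615.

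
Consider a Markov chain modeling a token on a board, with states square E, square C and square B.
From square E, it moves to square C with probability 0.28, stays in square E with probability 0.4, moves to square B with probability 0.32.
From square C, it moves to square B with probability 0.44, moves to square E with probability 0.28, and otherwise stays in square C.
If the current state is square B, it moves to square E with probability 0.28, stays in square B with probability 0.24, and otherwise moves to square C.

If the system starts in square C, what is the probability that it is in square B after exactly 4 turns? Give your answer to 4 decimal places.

Propagate the distribution vector 4 turns from square C.
After 0 turns: (0.0000, 1.0000, 0.0000)
After 1 turn: (0.2800, 0.2800, 0.4400)
After 2 turns: (0.3136, 0.3680, 0.3184)
After 3 turns: (0.3176, 0.3437, 0.3387)
After 4 turns: (0.3181, 0.3477, 0.3341)
P(in square B after 4 turns) = 0.3341

0.3341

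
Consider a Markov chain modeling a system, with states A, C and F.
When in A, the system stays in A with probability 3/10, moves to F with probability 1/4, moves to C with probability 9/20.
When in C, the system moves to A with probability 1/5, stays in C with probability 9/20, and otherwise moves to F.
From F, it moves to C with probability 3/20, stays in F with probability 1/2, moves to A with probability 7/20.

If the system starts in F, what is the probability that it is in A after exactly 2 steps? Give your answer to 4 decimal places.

0.3100

Sum over the intermediate state after 1 step:
P = P(F→A)·P(A→A) + P(F→C)·P(C→A) + P(F→F)·P(F→A)
  = 0.35×0.3 + 0.15×0.2 + 0.5×0.35
  = 0.1050 + 0.0300 + 0.1750 = 0.3100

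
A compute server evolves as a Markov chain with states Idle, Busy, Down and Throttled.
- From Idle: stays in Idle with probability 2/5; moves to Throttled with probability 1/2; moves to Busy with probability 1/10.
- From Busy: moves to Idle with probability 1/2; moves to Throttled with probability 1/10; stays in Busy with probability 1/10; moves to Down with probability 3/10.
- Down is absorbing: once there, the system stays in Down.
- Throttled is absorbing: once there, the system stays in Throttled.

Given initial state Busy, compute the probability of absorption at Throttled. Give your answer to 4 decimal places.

Let h(s) be the probability of absorption at Throttled starting from transient state s. Then h(Throttled) = 1 and h(Down) = 0. By first-step analysis:
h(Idle) = 0.4·h(Idle) + 0.1·h(Busy) + 0.5·1
h(Busy) = 0.5·h(Idle) + 0.1·h(Busy) + 0.3·0 + 0.1·1
Solving: h(Idle) = 0.9388, h(Busy) = 0.6327.
Starting from Busy, the probability is 0.6327.

0.6327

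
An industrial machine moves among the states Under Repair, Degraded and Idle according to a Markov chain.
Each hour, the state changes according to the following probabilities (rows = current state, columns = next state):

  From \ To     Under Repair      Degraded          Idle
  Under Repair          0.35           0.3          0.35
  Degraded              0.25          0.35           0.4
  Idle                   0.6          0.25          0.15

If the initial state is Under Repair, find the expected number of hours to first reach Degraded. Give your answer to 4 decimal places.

3.5036

Let t(s) be the expected number of hours to first reach Degraded from state s, with t(Degraded) = 0. Conditioning on the first hour:
t(Under Repair) = 1 + 0.35·t(Under Repair) + 0.35·t(Idle)
t(Idle) = 1 + 0.6·t(Under Repair) + 0.15·t(Idle)
Solving: t(Under Repair) = 3.5036, t(Idle) = 3.6496.
Expected hours from Under Repair to Degraded: 3.5036.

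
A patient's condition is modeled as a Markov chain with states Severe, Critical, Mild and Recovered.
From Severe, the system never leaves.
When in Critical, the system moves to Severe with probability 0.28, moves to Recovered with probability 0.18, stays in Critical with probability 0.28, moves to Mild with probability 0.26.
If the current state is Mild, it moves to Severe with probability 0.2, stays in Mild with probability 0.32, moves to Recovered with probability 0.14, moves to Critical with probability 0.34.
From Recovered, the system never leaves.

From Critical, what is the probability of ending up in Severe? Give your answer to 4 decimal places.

Let h(s) be the probability of absorption at Severe starting from transient state s. Then h(Severe) = 1 and h(Recovered) = 0. By first-step analysis:
h(Critical) = 0.28·1 + 0.28·h(Critical) + 0.26·h(Mild) + 0.18·0
h(Mild) = 0.2·1 + 0.34·h(Critical) + 0.32·h(Mild) + 0.14·0
Solving: h(Critical) = 0.6042, h(Mild) = 0.5962.
Starting from Critical, the probability is 0.6042.

0.6042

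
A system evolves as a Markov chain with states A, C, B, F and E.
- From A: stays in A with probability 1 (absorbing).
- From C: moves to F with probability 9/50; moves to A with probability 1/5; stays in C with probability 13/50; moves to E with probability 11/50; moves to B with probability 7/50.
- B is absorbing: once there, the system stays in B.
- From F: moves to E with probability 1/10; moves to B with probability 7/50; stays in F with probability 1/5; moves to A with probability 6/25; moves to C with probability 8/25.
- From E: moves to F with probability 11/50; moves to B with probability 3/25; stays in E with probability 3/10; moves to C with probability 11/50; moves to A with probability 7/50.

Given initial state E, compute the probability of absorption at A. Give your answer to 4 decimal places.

0.5763

Let h(s) be the probability of absorption at A starting from transient state s. Then h(A) = 1 and h(B) = 0. By first-step analysis:
h(C) = 0.2·1 + 0.26·h(C) + 0.14·0 + 0.18·h(F) + 0.22·h(E)
h(F) = 0.24·1 + 0.32·h(C) + 0.14·0 + 0.2·h(F) + 0.1·h(E)
h(E) = 0.14·1 + 0.22·h(C) + 0.12·0 + 0.22·h(F) + 0.3·h(E)
Solving: h(C) = 0.5894, h(F) = 0.6078, h(E) = 0.5763.
Starting from E, the probability is 0.5763.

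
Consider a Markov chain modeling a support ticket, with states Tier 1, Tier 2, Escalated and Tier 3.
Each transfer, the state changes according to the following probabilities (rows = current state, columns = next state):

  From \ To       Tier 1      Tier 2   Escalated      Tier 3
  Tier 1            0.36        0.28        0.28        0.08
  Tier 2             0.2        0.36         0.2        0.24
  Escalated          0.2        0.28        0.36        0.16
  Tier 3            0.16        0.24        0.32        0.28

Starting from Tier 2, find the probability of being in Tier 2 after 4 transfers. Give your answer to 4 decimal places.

Propagate the distribution vector 4 transfers from Tier 2.
After 0 transfers: (0.0000, 1.0000, 0.0000, 0.0000)
After 1 transfer: (0.2000, 0.3600, 0.2000, 0.2400)
After 2 transfers: (0.2224, 0.2992, 0.2768, 0.2016)
After 3 transfers: (0.2275, 0.2959, 0.2863, 0.1903)
After 4 transfers: (0.2288, 0.2961, 0.2868, 0.1883)
P(in Tier 2 after 4 transfers) = 0.2961

0.2961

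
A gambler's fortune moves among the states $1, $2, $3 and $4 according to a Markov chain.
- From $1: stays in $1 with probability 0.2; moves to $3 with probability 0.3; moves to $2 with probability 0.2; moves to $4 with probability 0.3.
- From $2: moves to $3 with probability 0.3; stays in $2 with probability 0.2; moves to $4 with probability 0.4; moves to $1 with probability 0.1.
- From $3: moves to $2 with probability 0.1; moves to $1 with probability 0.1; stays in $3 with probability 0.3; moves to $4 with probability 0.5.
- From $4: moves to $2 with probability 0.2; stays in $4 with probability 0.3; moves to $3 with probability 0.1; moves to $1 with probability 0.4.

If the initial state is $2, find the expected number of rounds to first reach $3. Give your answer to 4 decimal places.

Let t(s) be the expected number of rounds to first reach $3 from state s, with t($3) = 0. Conditioning on the first round:
t($1) = 1 + 0.2·t($1) + 0.2·t($2) + 0.3·t($4)
t($2) = 1 + 0.1·t($1) + 0.2·t($2) + 0.4·t($4)
t($4) = 1 + 0.4·t($1) + 0.2·t($2) + 0.3·t($4)
Solving: t($1) = 4.2373, t($2) = 4.3220, t($4) = 5.0847.
Expected rounds from $2 to $3: 4.3220.

4.3220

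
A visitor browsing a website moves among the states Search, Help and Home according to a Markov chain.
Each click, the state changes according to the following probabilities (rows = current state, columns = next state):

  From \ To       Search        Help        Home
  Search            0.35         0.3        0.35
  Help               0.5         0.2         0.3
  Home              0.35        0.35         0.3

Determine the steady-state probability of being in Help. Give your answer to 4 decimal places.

0.2873

Let the stationary distribution be π with π = πP and π_1 + π_2 + π_3 = 1.
π_1 = 0.35·π_1 + 0.5·π_2 + 0.35·π_3
π_2 = 0.3·π_1 + 0.2·π_2 + 0.35·π_3
Solving with the normalization constraint gives π = (0.3931, 0.2873, 0.3197).
So the stationary probability of Help is 0.2873.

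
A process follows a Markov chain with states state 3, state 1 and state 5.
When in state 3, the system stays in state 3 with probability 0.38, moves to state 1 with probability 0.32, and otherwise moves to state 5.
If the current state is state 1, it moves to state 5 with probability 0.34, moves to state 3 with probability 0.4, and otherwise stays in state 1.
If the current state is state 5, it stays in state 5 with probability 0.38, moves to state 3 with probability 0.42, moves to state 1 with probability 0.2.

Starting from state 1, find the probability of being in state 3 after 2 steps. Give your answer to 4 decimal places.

0.3988

Sum over the intermediate state after 1 step:
P = P(state 1→state 3)·P(state 3→state 3) + P(state 1→state 1)·P(state 1→state 3) + P(state 1→state 5)·P(state 5→state 3)
  = 0.4×0.38 + 0.26×0.4 + 0.34×0.42
  = 0.1520 + 0.1040 + 0.1428 = 0.3988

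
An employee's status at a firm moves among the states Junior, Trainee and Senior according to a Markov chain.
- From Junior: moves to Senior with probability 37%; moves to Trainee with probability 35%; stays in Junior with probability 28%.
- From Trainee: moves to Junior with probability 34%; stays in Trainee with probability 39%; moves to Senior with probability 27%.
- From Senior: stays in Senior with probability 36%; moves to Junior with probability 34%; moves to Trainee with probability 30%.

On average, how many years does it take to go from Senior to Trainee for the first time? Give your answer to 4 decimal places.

3.1642

Let t(s) be the expected number of years to first reach Trainee from state s, with t(Trainee) = 0. Conditioning on the first year:
t(Junior) = 1 + 0.28·t(Junior) + 0.37·t(Senior)
t(Senior) = 1 + 0.34·t(Junior) + 0.36·t(Senior)
Solving: t(Junior) = 3.0149, t(Senior) = 3.1642.
Expected years from Senior to Trainee: 3.1642.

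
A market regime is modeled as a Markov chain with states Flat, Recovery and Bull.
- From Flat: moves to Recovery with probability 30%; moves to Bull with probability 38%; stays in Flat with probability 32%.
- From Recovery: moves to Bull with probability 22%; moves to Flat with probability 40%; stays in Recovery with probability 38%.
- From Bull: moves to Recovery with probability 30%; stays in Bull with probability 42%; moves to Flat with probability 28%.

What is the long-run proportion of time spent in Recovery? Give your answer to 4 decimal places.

Let the stationary distribution be π with π = πP and π_1 + π_2 + π_3 = 1.
π_1 = 0.32·π_1 + 0.4·π_2 + 0.28·π_3
π_2 = 0.3·π_1 + 0.38·π_2 + 0.3·π_3
Solving with the normalization constraint gives π = (0.3324, 0.3261, 0.3415).
So the stationary probability of Recovery is 0.3261.

0.3261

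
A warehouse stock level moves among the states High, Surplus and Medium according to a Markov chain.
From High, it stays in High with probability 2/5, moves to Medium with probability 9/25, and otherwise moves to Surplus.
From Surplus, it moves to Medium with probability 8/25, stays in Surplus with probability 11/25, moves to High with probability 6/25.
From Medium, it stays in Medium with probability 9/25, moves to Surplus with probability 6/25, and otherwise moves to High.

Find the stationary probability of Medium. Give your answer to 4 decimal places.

Let the stationary distribution be π with π = πP and π_1 + π_2 + π_3 = 1.
π_1 = 0.4·π_1 + 0.24·π_2 + 0.4·π_3
π_2 = 0.24·π_1 + 0.44·π_2 + 0.24·π_3
Solving with the normalization constraint gives π = (0.3520, 0.3000, 0.3480).
So the stationary probability of Medium is 0.3480.

0.3480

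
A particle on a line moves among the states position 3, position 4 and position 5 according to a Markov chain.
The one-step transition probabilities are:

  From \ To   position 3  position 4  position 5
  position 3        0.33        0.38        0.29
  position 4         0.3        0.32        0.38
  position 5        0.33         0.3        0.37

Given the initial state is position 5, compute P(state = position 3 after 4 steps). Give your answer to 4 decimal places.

0.3200

Propagate the distribution vector 4 steps from position 5.
After 0 steps: (0.0000, 0.0000, 1.0000)
After 1 step: (0.3300, 0.3000, 0.3700)
After 2 steps: (0.3210, 0.3324, 0.3466)
After 3 steps: (0.3200, 0.3323, 0.3476)
After 4 steps: (0.3200, 0.3322, 0.3477)
P(in position 3 after 4 steps) = 0.3200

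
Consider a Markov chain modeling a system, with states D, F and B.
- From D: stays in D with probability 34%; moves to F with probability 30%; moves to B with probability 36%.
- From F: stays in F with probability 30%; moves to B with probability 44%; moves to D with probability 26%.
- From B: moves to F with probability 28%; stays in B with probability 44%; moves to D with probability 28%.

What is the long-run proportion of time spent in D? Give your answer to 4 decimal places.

Let the stationary distribution be π with π = πP and π_1 + π_2 + π_3 = 1.
π_1 = 0.34·π_1 + 0.26·π_2 + 0.28·π_3
π_2 = 0.3·π_1 + 0.3·π_2 + 0.28·π_3
Solving with the normalization constraint gives π = (0.2917, 0.2917, 0.4167).
So the stationary probability of D is 0.2917.

0.2917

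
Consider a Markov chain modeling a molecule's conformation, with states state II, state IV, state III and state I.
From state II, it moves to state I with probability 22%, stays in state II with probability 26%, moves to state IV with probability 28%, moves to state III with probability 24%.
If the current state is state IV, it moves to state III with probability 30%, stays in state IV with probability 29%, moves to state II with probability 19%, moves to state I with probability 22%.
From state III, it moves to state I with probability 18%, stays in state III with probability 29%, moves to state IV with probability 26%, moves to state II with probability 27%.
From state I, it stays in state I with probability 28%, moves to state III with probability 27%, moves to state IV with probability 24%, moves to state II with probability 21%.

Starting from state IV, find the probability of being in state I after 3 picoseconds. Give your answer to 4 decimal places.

Propagate the distribution vector 3 picoseconds from state IV.
After 0 picoseconds: (0.0000, 1.0000, 0.0000, 0.0000)
After 1 picosecond: (0.1900, 0.2900, 0.3000, 0.2200)
After 2 picoseconds: (0.2317, 0.2681, 0.2790, 0.2212)
After 3 picoseconds: (0.2330, 0.2683, 0.2767, 0.2221)
P(in state I after 3 picoseconds) = 0.2221

0.2221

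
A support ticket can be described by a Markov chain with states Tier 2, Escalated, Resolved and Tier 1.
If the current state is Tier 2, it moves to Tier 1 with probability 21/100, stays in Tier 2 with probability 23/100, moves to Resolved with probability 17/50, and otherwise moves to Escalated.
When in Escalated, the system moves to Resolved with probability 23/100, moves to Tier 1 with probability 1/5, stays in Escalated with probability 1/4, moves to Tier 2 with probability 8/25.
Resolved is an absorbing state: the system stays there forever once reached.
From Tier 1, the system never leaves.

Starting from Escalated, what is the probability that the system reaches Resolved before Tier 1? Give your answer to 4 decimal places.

Let h(s) be the probability of absorption at Resolved starting from transient state s. Then h(Resolved) = 1 and h(Tier 1) = 0. By first-step analysis:
h(Tier 2) = 0.23·h(Tier 2) + 0.22·h(Escalated) + 0.34·1 + 0.21·0
h(Escalated) = 0.32·h(Tier 2) + 0.25·h(Escalated) + 0.23·1 + 0.2·0
Solving: h(Tier 2) = 0.6026, h(Escalated) = 0.5638.
Starting from Escalated, the probability is 0.5638.

0.5638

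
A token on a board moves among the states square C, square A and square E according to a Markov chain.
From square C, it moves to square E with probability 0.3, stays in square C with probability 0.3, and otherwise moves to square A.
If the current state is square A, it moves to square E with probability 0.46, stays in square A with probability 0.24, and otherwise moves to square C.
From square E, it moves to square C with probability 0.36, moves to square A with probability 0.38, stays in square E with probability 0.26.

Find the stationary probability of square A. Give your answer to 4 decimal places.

0.3390

Let the stationary distribution be π with π = πP and π_1 + π_2 + π_3 = 1.
π_1 = 0.3·π_1 + 0.3·π_2 + 0.36·π_3
π_2 = 0.4·π_1 + 0.24·π_2 + 0.38·π_3
Solving with the normalization constraint gives π = (0.3204, 0.3390, 0.3406).
So the stationary probability of square A is 0.3390.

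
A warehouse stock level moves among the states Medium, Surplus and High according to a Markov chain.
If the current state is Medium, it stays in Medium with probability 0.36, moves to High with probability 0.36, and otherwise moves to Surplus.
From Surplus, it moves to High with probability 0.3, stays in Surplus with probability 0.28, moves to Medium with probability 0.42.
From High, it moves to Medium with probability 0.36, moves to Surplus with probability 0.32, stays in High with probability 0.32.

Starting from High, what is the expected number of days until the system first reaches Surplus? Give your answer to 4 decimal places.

3.2723

Let t(s) be the expected number of days to first reach Surplus from state s, with t(Surplus) = 0. Conditioning on the first day:
t(Medium) = 1 + 0.36·t(Medium) + 0.36·t(High)
t(High) = 1 + 0.36·t(Medium) + 0.32·t(High)
Solving: t(Medium) = 3.4031, t(High) = 3.2723.
Expected days from High to Surplus: 3.2723.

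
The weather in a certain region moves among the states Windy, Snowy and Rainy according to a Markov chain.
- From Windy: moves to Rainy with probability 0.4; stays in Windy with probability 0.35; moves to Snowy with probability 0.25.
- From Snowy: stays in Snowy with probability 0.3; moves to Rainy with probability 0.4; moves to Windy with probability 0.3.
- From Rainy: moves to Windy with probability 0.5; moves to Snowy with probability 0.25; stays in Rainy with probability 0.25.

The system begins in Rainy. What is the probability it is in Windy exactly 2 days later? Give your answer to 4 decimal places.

Sum over the intermediate state after 1 day:
P = P(Rainy→Windy)·P(Windy→Windy) + P(Rainy→Snowy)·P(Snowy→Windy) + P(Rainy→Rainy)·P(Rainy→Windy)
  = 0.5×0.35 + 0.25×0.3 + 0.25×0.5
  = 0.1750 + 0.0750 + 0.1250 = 0.3750

0.3750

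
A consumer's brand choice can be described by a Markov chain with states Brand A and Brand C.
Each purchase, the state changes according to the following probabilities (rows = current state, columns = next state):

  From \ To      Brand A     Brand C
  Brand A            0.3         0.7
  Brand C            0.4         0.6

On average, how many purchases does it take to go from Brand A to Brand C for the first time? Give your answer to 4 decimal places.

1.4286

Let t(s) be the expected number of purchases to first reach Brand C from state s, with t(Brand C) = 0. Conditioning on the first purchase:
t(Brand A) = 1 + 0.3·t(Brand A)
Solving: t(Brand A) = 1.4286.
Expected purchases from Brand A to Brand C: 1.4286.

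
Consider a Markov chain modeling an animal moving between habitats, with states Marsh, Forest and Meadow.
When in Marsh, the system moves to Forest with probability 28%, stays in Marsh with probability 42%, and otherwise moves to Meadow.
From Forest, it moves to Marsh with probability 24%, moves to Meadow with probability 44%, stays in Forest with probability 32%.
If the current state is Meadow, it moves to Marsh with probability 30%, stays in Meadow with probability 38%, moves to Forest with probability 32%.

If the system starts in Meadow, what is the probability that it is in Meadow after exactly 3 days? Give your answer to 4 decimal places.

Propagate the distribution vector 3 days from Meadow.
After 0 days: (0.0000, 0.0000, 1.0000)
After 1 day: (0.3000, 0.3200, 0.3800)
After 2 days: (0.3168, 0.3080, 0.3752)
After 3 days: (0.3195, 0.3073, 0.3731)
P(in Meadow after 3 days) = 0.3731

0.3731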